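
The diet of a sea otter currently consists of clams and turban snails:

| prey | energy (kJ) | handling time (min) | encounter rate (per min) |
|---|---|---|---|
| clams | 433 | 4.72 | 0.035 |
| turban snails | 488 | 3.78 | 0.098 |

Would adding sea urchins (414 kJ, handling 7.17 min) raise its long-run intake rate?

Yes

Intake rate on the current diet: R = (0.035×433 + 0.098×488) / (1 + 0.035×4.72 + 0.098×3.78) = 62.98/1.536 = 41.01 kJ/min.
Profitability of sea urchins: 414/7.17 = 57.74 kJ/min.
Since 57.74 > R, including sea urchins increases the long-run rate.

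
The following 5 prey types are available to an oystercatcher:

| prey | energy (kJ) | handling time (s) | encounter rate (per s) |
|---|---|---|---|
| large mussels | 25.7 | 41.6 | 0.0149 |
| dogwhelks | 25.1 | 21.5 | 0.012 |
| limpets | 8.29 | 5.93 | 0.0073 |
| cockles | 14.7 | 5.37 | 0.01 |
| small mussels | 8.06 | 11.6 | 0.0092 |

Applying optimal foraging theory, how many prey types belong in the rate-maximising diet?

5

Rank by E/h (kJ/s): cockles 2.74, limpets 1.4, dogwhelks 1.17, small mussels 0.695, large mussels 0.618. Include each in turn until the next type's E/h falls below the running intake rate.
Rate on top 1: 0.1395. limpets: 1.4 > 0.1395 → include.
Rate on top 2: 0.1892. dogwhelks: 1.17 > 0.1892 → include.
Rate on top 3: 0.3754. small mussels: 0.695 > 0.3754 → include.
Rate on top 4: 0.3988. large mussels: 0.618 > 0.3988 → include.
Optimal diet: cockles, limpets, dogwhelks, small mussels, large mussels — 5 of 5 types.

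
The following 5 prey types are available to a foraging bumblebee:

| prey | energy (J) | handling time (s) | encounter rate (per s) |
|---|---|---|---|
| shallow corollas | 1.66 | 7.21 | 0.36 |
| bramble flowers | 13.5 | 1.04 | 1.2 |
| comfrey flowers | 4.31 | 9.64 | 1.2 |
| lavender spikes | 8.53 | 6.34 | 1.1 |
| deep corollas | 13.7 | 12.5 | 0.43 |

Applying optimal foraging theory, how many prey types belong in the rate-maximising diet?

1

Profitabilities (E/h, J/s): bramble flowers 13, lavender spikes 1.35, deep corollas 1.1, comfrey flowers 0.447, shallow corollas 0.23. Add prey in this order while the next type's profitability exceeds the intake rate on those already taken.
Rate on top 1: 7.206. lavender spikes: 1.35 < 7.206 → exclude; stop.
Optimal diet: bramble flowers — 1 of 5 types.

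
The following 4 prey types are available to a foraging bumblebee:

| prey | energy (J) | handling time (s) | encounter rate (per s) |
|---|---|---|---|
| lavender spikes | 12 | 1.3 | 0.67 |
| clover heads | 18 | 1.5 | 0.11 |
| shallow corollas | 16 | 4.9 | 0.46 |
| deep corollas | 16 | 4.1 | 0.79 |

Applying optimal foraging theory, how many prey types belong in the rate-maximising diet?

2

E/h in descending order: clover heads 12, lavender spikes 9.23, deep corollas 3.9, shallow corollas 3.27 J/s. The optimal diet is the largest prefix of this list for which every included type satisfies E_i/h_i > R on the types above it.
Rate on top 1: 1.7. lavender spikes: 9.23 > 1.7 → include.
Rate on top 2: 4.921. deep corollas: 3.9 < 4.921 → exclude; stop.
Optimal diet: clover heads, lavender spikes — 2 of 4 types.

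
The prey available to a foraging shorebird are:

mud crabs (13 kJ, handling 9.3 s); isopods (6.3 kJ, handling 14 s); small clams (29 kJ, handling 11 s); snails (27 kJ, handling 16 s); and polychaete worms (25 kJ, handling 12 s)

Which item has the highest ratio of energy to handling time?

small clams

In descending order of E/h:
small clams: 29/11 = 2.64 kJ/s
polychaete worms: 25/12 = 2.08 kJ/s
snails: 27/16 = 1.69 kJ/s
mud crabs: 13/9.3 = 1.4 kJ/s
isopods: 6.3/14 = 0.45 kJ/s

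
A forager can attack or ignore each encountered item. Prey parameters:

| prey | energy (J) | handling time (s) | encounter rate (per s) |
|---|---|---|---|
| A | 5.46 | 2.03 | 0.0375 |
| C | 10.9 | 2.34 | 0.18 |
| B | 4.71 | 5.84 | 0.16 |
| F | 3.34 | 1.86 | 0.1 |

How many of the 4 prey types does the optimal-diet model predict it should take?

3

E/h in descending order: C 4.66, A 2.69, F 1.8, B 0.807 J/s. The optimal diet is the largest prefix of this list for which every included type satisfies E_i/h_i > R on the types above it.
Rate on top 1: 1.381. A: 2.69 > 1.381 → include.
Rate on top 2: 1.447. F: 1.8 > 1.447 → include.
Rate on top 3: 1.486. B: 0.807 < 1.486 → exclude; stop.
Optimal diet: C, A, F — 3 of 4 types.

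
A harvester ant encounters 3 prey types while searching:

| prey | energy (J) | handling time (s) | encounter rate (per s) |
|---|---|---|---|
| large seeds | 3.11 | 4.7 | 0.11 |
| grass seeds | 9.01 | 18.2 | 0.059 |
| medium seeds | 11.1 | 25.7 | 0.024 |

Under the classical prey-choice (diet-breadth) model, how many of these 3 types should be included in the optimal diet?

3

Profitabilities (E/h, J/s): large seeds 0.662, grass seeds 0.495, medium seeds 0.432. Add prey in this order while the next type's profitability exceeds the intake rate on those already taken.
Rate on top 1: 0.2255. grass seeds: 0.495 > 0.2255 → include.
Rate on top 2: 0.3372. medium seeds: 0.432 > 0.3372 → include.
Optimal diet: large seeds, grass seeds, medium seeds — 3 of 3 types.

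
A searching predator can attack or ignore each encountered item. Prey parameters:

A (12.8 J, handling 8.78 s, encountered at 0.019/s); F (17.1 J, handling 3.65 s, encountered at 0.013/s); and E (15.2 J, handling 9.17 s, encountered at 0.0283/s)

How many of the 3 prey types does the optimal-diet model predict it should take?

E/h in descending order: F 4.68, E 1.66, A 1.46 J/s. The optimal diet is the largest prefix of this list for which every included type satisfies E_i/h_i > R on the types above it.
Rate on top 1: 0.2122. E: 1.66 > 0.2122 → include.
Rate on top 2: 0.4992. A: 1.46 > 0.4992 → include.
Optimal diet: F, E, A — 3 of 3 types.

3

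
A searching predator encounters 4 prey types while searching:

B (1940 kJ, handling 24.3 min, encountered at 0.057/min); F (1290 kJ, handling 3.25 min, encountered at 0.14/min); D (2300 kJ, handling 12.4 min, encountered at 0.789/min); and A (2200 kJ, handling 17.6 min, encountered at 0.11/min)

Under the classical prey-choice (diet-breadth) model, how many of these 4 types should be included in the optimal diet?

Rank by E/h (kJ/min): F 397, D 185, A 125, B 79.8. Include each in turn until the next type's E/h falls below the running intake rate.
Rate on top 1: 124.1. D: 185 > 124.1 → include.
Rate on top 2: 177.5. A: 125 < 177.5 → exclude; stop.
Optimal diet: F, D — 2 of 4 types.

2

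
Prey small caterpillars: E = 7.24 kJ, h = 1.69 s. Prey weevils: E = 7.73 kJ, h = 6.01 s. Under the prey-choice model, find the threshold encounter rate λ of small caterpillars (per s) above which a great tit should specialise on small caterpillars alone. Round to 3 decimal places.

0.254 per s

Drop weevils once their profitability E₂/h₂ falls below the rate achievable on small caterpillars alone: E₂/h₂ = λE₁/(1 + λh₁).
Solve for λ: λE₁h₂ = E₂(1 + λh₁) → λ(E₁h₂ − E₂h₁) = E₂ → λ = E₂/(E₁h₂ − E₂h₁).
λ = 7.73/(7.24×6.01 − 7.73×1.69) = 7.73/30.45 = 0.2539 per s.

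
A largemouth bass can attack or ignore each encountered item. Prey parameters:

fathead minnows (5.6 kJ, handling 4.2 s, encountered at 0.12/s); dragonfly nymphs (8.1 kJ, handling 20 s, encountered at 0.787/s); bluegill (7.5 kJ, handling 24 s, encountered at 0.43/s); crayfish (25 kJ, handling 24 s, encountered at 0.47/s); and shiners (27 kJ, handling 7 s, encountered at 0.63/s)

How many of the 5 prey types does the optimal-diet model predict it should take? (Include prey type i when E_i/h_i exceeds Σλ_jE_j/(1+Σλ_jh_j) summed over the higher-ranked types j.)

Rank by E/h (kJ/s): shiners 3.86, fathead minnows 1.33, crayfish 1.04, dragonfly nymphs 0.405, bluegill 0.312. Include each in turn until the next type's E/h falls below the running intake rate.
Rate on top 1: 3.144. fathead minnows: 1.33 < 3.144 → exclude; stop.
Optimal diet: shiners — 1 of 5 types.

1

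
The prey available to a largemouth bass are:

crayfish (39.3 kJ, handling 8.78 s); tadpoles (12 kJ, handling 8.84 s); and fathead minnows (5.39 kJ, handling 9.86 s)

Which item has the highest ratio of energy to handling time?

Profitability E/h (kJ/s): crayfish = 39.3/8.78 = 4.48, tadpoles = 12/8.84 = 1.36, fathead minnows = 5.39/9.86 = 0.547.
Ranked: crayfish > tadpoles > fathead minnows.

crayfish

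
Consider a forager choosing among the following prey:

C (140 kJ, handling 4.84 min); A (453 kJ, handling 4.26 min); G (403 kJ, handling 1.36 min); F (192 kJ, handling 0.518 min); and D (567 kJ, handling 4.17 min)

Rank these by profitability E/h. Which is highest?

F

In descending order of E/h:
F: 192/0.518 = 371 kJ/min
G: 403/1.36 = 296 kJ/min
D: 567/4.17 = 136 kJ/min
A: 453/4.26 = 106 kJ/min
C: 140/4.84 = 28.9 kJ/min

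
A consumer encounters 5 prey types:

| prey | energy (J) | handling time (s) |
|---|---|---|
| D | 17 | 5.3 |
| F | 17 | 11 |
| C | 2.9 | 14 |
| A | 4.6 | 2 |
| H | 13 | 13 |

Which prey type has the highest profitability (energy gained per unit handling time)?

In descending order of E/h:
D: 17/5.3 = 3.21 J/s
A: 4.6/2 = 2.3 J/s
F: 17/11 = 1.55 J/s
H: 13/13 = 1 J/s
C: 2.9/14 = 0.207 J/s

D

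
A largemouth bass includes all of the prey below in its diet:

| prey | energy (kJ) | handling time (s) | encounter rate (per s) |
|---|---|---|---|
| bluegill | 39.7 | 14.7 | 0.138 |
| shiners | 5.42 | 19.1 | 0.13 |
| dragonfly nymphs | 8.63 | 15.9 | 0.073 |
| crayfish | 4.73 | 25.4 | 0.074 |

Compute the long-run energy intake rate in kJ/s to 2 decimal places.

0.84 kJ/s

R = Σλ_iE_i / (1 + Σλ_ih_i)
Numerator: 0.138×39.7 + 0.13×5.42 + 0.073×8.63 + 0.074×4.73 = 7.163
Denominator: 1 + 0.138×14.7 + 0.13×19.1 + 0.073×15.9 + 0.074×25.4 = 8.552
R = 7.163/8.552 = 0.8376 kJ/s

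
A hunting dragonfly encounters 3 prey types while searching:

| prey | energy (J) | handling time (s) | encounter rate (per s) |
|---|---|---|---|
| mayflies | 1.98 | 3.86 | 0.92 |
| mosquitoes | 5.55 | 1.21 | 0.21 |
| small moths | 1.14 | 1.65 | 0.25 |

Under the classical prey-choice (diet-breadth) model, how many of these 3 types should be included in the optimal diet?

Profitabilities (E/h, J/s): mosquitoes 4.59, small moths 0.691, mayflies 0.513. Add prey in this order while the next type's profitability exceeds the intake rate on those already taken.
Rate on top 1: 0.9294. small moths: 0.691 < 0.9294 → exclude; stop.
Optimal diet: mosquitoes — 1 of 3 types.

1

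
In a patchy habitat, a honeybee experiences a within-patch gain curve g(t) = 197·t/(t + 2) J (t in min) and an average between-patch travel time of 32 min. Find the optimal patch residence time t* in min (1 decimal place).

By the marginal value theorem, leave when the instantaneous gain rate g'(t) equals the habitat-wide average g(t)/(T + t).
g'(t) = 197·2/(t + 2)². Setting 197·2/(t+2)² = 197t/[(t+2)(32+t)] gives 2(32+t) = t(t+2), so t² = 2×32 = 64.
t* = √64 = 8 min.

8.0 min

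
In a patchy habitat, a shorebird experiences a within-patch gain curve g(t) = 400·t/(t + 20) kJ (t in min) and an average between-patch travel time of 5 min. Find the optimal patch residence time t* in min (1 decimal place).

10.0 min

Maximise g(t)/(T+t): set derivative to zero → g'(t)(T+t) = g(t).
g'(t) = 400·20/(t + 20)². Setting 400·20/(t+20)² = 400t/[(t+20)(5+t)] gives 20(5+t) = t(t+20), so t² = 20×5 = 100.
t* = √100 = 10 min.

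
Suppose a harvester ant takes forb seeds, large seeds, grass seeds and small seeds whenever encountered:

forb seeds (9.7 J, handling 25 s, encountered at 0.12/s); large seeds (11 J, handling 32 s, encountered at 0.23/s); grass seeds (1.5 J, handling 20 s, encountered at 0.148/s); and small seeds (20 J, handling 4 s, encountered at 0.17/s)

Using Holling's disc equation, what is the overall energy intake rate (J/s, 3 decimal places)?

R = (0.12×9.7 + 0.23×11 + 0.148×1.5 + 0.17×20) / (1 + 0.12×25 + 0.23×32 + 0.148×20 + 0.17×4) = 7.316/15 = 0.4877 J/s.

0.488 J/s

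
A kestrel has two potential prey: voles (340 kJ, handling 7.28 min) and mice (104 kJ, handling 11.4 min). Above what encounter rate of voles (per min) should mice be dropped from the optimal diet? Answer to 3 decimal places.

Drop mice once their profitability E₂/h₂ falls below the rate achievable on voles alone: E₂/h₂ = λE₁/(1 + λh₁).
Solve for λ: λE₁h₂ = E₂(1 + λh₁) → λ(E₁h₂ − E₂h₁) = E₂ → λ = E₂/(E₁h₂ − E₂h₁).
λ = 104/(340×11.4 − 104×7.28) = 104/3119 = 0.03335 per min.

0.033 per min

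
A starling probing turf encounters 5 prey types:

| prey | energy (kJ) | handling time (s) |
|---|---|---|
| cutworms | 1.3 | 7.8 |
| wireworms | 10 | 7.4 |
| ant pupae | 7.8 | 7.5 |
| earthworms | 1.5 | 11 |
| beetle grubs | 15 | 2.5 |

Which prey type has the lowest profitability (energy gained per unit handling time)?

earthworms

In descending order of E/h:
beetle grubs: 15/2.5 = 6 kJ/s
wireworms: 10/7.4 = 1.35 kJ/s
ant pupae: 7.8/7.5 = 1.04 kJ/s
cutworms: 1.3/7.8 = 0.167 kJ/s
earthworms: 1.5/11 = 0.136 kJ/s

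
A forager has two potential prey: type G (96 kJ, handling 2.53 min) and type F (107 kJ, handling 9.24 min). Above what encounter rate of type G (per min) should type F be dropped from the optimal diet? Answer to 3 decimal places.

Drop type F once their profitability E₂/h₂ falls below the rate achievable on type G alone: E₂/h₂ = λE₁/(1 + λh₁).
Solve for λ: λE₁h₂ = E₂(1 + λh₁) → λ(E₁h₂ − E₂h₁) = E₂ → λ = E₂/(E₁h₂ − E₂h₁).
λ = 107/(96×9.24 − 107×2.53) = 107/616.3 = 0.1736 per min.

0.174 per min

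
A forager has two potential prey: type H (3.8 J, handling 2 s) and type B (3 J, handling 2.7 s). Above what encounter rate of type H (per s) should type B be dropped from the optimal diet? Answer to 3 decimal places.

At the threshold, the rate on type H alone equals the profitability of type B: λ·3.8/(1 + λ·2) = 3/2.7 = 1.111.
Rearranging, λ(3.8 − 1.111×2) = 1.111, so λ = 1.111/1.578 = 0.7042 per s.

0.704 per s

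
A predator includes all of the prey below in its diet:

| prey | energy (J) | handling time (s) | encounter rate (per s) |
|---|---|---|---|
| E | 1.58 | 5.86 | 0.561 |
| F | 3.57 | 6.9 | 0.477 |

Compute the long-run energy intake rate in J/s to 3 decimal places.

R = (0.561×1.58 + 0.477×3.57) / (1 + 0.561×5.86 + 0.477×6.9) = 2.589/7.579 = 0.3416 J/s.

0.342 J/s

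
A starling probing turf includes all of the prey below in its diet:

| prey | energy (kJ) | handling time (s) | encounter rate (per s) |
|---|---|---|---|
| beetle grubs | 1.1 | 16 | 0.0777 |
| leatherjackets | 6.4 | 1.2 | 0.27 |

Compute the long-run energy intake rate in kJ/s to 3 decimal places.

R = Σλ_iE_i / (1 + Σλ_ih_i)
Numerator: 0.0777×1.1 + 0.27×6.4 = 1.813
Denominator: 1 + 0.0777×16 + 0.27×1.2 = 2.567
R = 1.813/2.567 = 0.7064 kJ/s

0.706 kJ/s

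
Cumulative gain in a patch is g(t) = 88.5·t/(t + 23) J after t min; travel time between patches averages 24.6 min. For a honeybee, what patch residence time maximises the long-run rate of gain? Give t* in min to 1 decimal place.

By the marginal value theorem, leave when the instantaneous gain rate g'(t) equals the habitat-wide average g(t)/(T + t).
g'(t) = 88.5·23/(t + 23)². Setting 88.5·23/(t+23)² = 88.5t/[(t+23)(24.6+t)] gives 23(24.6+t) = t(t+23), so t² = 23×24.6 = 565.8.
t* = √565.8 = 23.79 min.

23.8 min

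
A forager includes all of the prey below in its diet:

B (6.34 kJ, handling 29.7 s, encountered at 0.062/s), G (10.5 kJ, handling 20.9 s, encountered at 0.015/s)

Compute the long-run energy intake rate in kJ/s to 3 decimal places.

R = Σλ_iE_i / (1 + Σλ_ih_i)
Numerator: 0.062×6.34 + 0.015×10.5 = 0.5506
Denominator: 1 + 0.062×29.7 + 0.015×20.9 = 3.155
R = 0.5506/3.155 = 0.1745 kJ/s

0.175 kJ/s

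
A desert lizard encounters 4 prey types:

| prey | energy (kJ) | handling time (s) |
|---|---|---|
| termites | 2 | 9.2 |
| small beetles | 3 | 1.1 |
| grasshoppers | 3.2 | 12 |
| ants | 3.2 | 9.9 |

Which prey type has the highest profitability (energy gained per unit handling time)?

In descending order of E/h:
small beetles: 3/1.1 = 2.73 kJ/s
ants: 3.2/9.9 = 0.323 kJ/s
grasshoppers: 3.2/12 = 0.267 kJ/s
termites: 2/9.2 = 0.217 kJ/s

small beetles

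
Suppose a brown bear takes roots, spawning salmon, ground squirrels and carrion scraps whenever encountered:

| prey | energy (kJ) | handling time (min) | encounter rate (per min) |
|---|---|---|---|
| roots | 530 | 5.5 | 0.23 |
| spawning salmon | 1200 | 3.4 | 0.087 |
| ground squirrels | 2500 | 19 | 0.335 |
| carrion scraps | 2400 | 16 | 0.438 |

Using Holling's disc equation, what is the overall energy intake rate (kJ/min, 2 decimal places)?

132.74 kJ/min

Energy encountered per unit search time: 0.23×530 + 0.087×1200 + 0.335×2500 + 0.438×2400 = 2115 kJ/min.
Handling time per unit search time: 0.23×5.5 + 0.087×3.4 + 0.335×19 + 0.438×16 = 14.93.
Rate = 2115/(1 + 14.93) = 132.7 kJ/min.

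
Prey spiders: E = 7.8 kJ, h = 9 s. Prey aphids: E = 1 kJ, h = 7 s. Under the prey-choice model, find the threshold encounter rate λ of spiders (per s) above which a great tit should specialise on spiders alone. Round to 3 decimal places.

At the threshold, the rate on spiders alone equals the profitability of aphids: λ·7.8/(1 + λ·9) = 1/7 = 0.1429.
Rearranging, λ(7.8 − 0.1429×9) = 0.1429, so λ = 0.1429/6.514 = 0.02193 per s.

0.022 per s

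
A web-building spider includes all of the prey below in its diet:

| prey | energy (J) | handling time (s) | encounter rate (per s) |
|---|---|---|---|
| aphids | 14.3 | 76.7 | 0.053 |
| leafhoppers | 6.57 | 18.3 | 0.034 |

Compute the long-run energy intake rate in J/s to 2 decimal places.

0.17 J/s

R = Σλ_iE_i / (1 + Σλ_ih_i)
Numerator: 0.053×14.3 + 0.034×6.57 = 0.9813
Denominator: 1 + 0.053×76.7 + 0.034×18.3 = 5.687
R = 0.9813/5.687 = 0.1725 J/s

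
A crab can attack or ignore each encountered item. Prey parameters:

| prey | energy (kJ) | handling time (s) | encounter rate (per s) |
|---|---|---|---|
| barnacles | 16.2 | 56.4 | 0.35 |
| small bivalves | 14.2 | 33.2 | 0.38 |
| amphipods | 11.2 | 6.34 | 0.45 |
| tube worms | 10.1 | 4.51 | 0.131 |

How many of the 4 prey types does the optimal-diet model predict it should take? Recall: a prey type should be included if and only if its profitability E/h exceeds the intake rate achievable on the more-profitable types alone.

Profitabilities (E/h, kJ/s): tube worms 2.24, amphipods 1.77, small bivalves 0.428, barnacles 0.287. Add prey in this order while the next type's profitability exceeds the intake rate on those already taken.
Rate on top 1: 0.8317. amphipods: 1.77 > 0.8317 → include.
Rate on top 2: 1.432. small bivalves: 0.428 < 1.432 → exclude; stop.
Optimal diet: tube worms, amphipods — 2 of 4 types.

2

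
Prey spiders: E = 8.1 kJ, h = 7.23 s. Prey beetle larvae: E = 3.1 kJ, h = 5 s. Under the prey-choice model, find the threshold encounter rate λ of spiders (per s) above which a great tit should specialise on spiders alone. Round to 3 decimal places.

Drop beetle larvae once their profitability E₂/h₂ falls below the rate achievable on spiders alone: E₂/h₂ = λE₁/(1 + λh₁).
Solve for λ: λE₁h₂ = E₂(1 + λh₁) → λ(E₁h₂ − E₂h₁) = E₂ → λ = E₂/(E₁h₂ − E₂h₁).
λ = 3.1/(8.1×5 − 3.1×7.23) = 3.1/18.09 = 0.1714 per s.

0.171 per s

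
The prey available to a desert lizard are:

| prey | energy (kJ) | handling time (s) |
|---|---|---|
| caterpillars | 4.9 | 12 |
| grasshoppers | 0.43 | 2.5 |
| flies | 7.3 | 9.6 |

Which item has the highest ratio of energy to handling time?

In descending order of E/h:
flies: 7.3/9.6 = 0.76 kJ/s
caterpillars: 4.9/12 = 0.408 kJ/s
grasshoppers: 0.43/2.5 = 0.172 kJ/s

flies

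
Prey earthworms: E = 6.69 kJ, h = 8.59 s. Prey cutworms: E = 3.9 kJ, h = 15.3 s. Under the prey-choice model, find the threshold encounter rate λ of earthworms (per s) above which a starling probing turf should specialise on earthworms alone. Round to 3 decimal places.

0.057 per s

Drop cutworms once their profitability E₂/h₂ falls below the rate achievable on earthworms alone: E₂/h₂ = λE₁/(1 + λh₁).
Solve for λ: λE₁h₂ = E₂(1 + λh₁) → λ(E₁h₂ − E₂h₁) = E₂ → λ = E₂/(E₁h₂ − E₂h₁).
λ = 3.9/(6.69×15.3 − 3.9×8.59) = 3.9/68.86 = 0.05664 per s.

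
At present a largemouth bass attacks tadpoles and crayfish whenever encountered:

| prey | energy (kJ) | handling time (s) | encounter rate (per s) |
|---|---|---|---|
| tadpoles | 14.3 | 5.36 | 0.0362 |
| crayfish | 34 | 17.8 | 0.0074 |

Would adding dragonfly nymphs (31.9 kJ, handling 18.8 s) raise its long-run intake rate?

Yes

Current rate: (0.0362×14.3 + 0.0074×34)/(1 + 0.0362×5.36 + 0.0074×17.8) = 0.5802 kJ/s.
dragonfly nymphs: E/h = 31.9/18.8 = 1.697 kJ/s.
1.697 > 0.5802, so adding dragonfly nymphs raises the average — include it.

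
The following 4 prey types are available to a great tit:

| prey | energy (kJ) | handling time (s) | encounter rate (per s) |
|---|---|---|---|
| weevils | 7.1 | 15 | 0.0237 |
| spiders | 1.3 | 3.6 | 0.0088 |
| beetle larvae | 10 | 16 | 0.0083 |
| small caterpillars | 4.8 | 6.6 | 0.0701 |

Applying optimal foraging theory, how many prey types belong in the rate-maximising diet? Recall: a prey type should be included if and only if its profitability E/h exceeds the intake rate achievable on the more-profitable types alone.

4

Rank by E/h (kJ/s): small caterpillars 0.727, beetle larvae 0.625, weevils 0.473, spiders 0.361. Include each in turn until the next type's E/h falls below the running intake rate.
Rate on top 1: 0.23. beetle larvae: 0.625 > 0.23 → include.
Rate on top 2: 0.2629. weevils: 0.473 > 0.2629 → include.
Rate on top 3: 0.3013. spiders: 0.361 > 0.3013 → include.
Optimal diet: small caterpillars, beetle larvae, weevils, spiders — 4 of 4 types.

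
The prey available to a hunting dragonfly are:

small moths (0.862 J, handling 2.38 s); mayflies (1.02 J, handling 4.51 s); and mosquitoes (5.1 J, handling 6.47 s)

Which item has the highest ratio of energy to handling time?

In descending order of E/h:
mosquitoes: 5.1/6.47 = 0.788 J/s
small moths: 0.862/2.38 = 0.362 J/s
mayflies: 1.02/4.51 = 0.226 J/s

mosquitoes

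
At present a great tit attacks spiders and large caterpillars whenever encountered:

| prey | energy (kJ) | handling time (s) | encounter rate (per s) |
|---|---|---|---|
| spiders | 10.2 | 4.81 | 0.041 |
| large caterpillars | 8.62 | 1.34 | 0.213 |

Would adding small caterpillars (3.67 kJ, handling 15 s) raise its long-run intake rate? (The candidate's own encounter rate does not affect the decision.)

No

On spiders and large caterpillars alone, R = ΣλE/(1+Σλh) = 2.254/1.483 = 1.52 kJ/s.
Profitability of small caterpillars: 3.67/15 = 0.2447 kJ/s.
Since 0.2447 < R, time spent handling small caterpillars is better spent searching.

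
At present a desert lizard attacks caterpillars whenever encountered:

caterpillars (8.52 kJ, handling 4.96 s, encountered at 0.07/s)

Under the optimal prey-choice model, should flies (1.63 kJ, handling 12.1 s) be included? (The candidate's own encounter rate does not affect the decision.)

No

On caterpillars alone, R = ΣλE/(1+Σλh) = 0.5964/1.347 = 0.4427 kJ/s.
flies: E/h = 1.63/12.1 = 0.1347 kJ/s.
Since 0.1347 < R, time spent handling flies is better spent searching.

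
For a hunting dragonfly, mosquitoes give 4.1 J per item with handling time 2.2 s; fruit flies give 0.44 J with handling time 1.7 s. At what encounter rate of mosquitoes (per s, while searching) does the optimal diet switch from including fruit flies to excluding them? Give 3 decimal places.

At the threshold, the rate on mosquitoes alone equals the profitability of fruit flies: λ·4.1/(1 + λ·2.2) = 0.44/1.7 = 0.2588.
Rearranging, λ(4.1 − 0.2588×2.2) = 0.2588, so λ = 0.2588/3.531 = 0.07331 per s.

0.073 per s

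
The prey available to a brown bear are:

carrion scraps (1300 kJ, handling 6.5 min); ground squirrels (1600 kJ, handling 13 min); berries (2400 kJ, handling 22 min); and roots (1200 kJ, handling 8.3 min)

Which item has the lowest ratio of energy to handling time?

Profitability E/h (kJ/min): carrion scraps = 1300/6.5 = 200, ground squirrels = 1600/13 = 123, berries = 2400/22 = 109, roots = 1200/8.3 = 145.
Ranked: carrion scraps > roots > ground squirrels > berries.

berries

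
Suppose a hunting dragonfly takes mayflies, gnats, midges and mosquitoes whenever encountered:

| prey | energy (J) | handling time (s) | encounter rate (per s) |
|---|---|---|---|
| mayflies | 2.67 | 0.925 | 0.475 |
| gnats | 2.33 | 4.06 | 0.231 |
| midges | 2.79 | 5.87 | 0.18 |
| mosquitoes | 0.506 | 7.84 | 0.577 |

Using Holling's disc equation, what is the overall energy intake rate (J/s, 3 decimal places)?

0.327 J/s

R = (0.475×2.67 + 0.231×2.33 + 0.18×2.79 + 0.577×0.506) / (1 + 0.475×0.925 + 0.231×4.06 + 0.18×5.87 + 0.577×7.84) = 2.601/7.958 = 0.3268 J/s.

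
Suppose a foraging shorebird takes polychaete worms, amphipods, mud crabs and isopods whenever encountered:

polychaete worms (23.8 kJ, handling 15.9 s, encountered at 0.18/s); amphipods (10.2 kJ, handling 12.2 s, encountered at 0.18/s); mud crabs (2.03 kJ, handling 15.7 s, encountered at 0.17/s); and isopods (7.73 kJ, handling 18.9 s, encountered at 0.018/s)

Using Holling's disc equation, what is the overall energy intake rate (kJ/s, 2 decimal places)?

R = (0.18×23.8 + 0.18×10.2 + 0.17×2.03 + 0.018×7.73) / (1 + 0.18×15.9 + 0.18×12.2 + 0.17×15.7 + 0.018×18.9) = 6.604/9.067 = 0.7284 kJ/s.

0.73 kJ/s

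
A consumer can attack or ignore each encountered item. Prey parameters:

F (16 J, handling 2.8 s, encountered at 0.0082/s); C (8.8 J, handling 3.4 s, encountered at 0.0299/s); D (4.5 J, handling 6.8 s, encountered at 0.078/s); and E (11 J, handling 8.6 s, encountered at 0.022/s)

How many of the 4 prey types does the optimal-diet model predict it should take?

E/h in descending order: F 5.71, C 2.59, E 1.28, D 0.662 J/s. The optimal diet is the largest prefix of this list for which every included type satisfies E_i/h_i > R on the types above it.
Rate on top 1: 0.1283. C: 2.59 > 0.1283 → include.
Rate on top 2: 0.3506. E: 1.28 > 0.3506 → include.
Rate on top 3: 0.4843. D: 0.662 > 0.4843 → include.
Optimal diet: F, C, E, D — 4 of 4 types.

4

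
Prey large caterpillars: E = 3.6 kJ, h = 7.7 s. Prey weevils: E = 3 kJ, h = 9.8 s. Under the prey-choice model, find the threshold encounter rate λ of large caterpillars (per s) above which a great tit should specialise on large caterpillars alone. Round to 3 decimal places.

The zero-one rule: include weevils iff E₂/h₂ > λE₁/(1+λh₁). Equality gives the switch point.
λE₁h₂ = E₂ + λE₂h₁ ⇒ λ = E₂/(E₁h₂ − E₂h₁) = 3/(35.28 − 23.1) = 0.2463 per s.

0.246 per s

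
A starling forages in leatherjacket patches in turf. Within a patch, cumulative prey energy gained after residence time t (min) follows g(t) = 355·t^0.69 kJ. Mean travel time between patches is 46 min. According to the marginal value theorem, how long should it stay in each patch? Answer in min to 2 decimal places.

102.39 min

Optimal t* satisfies g'(t*) = g(t*)/(T + t*).
g'(t) = 0.69·355·t^-0.31. Setting 0.69·355·t^-0.31 = 355·t^0.69/(46+t) gives 0.69(46+t) = t, so 0.31·t = 0.69×46.
t* = 0.69×46/0.31 = 102.4 min.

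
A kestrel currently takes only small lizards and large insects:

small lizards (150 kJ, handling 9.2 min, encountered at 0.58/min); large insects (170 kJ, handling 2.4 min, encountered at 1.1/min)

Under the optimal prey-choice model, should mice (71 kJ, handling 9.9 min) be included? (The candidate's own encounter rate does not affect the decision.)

Current rate: (0.58×150 + 1.1×170)/(1 + 0.58×9.2 + 1.1×2.4) = 30.53 kJ/min.
mice: E/h = 71/9.9 = 7.172 kJ/min.
Since 7.172 < R, time spent handling mice is better spent searching.

No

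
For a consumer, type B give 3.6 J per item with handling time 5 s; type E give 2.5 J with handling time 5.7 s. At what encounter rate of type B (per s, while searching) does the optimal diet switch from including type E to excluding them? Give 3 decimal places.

Drop type E once their profitability E₂/h₂ falls below the rate achievable on type B alone: E₂/h₂ = λE₁/(1 + λh₁).
Solve for λ: λE₁h₂ = E₂(1 + λh₁) → λ(E₁h₂ − E₂h₁) = E₂ → λ = E₂/(E₁h₂ − E₂h₁).
λ = 2.5/(3.6×5.7 − 2.5×5) = 2.5/8.02 = 0.3117 per s.

0.312 per s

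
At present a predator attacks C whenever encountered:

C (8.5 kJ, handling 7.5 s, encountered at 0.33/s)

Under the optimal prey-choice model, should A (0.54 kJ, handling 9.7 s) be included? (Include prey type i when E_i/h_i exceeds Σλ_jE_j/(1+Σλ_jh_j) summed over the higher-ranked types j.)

No

Current rate: (0.33×8.5)/(1 + 0.33×7.5) = 0.8072 kJ/s.
A: E/h = 0.54/9.7 = 0.05567 kJ/s.
0.05567 < 0.8072, so adding A would lower the average — exclude it.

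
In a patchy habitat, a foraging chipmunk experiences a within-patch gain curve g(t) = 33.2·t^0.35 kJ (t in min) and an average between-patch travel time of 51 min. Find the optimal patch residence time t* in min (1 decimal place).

27.5 min

Optimal t* satisfies g'(t*) = g(t*)/(T + t*).
g'(t) = 0.35·33.2·t^-0.65. Setting 0.35·33.2·t^-0.65 = 33.2·t^0.35/(51+t) gives 0.35(51+t) = t, so 0.65·t = 0.35×51.
t* = 0.35×51/0.65 = 27.46 min.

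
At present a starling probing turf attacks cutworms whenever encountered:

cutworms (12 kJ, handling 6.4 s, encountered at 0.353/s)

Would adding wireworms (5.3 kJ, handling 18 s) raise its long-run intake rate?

No

Intake rate on the current diet: R = (0.353×12) / (1 + 0.353×6.4) = 4.236/3.259 = 1.3 kJ/s.
Profitability of wireworms: 5.3/18 = 0.2944 kJ/s.
0.2944 < 1.3, so adding wireworms would lower the average — exclude it.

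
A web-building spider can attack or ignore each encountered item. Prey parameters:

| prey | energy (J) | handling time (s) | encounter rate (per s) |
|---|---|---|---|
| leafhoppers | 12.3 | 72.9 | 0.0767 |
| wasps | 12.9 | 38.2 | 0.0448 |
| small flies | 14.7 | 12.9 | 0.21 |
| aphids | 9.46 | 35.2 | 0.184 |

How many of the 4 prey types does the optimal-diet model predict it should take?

E/h in descending order: small flies 1.14, wasps 0.338, aphids 0.269, leafhoppers 0.169 J/s. The optimal diet is the largest prefix of this list for which every included type satisfies E_i/h_i > R on the types above it.
Rate on top 1: 0.8323. wasps: 0.338 < 0.8323 → exclude; stop.
Optimal diet: small flies — 1 of 4 types.

1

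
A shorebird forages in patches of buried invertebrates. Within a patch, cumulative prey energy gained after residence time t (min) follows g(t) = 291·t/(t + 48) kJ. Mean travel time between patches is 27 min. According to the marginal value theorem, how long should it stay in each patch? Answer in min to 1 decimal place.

Maximise g(t)/(T+t): set derivative to zero → g'(t)(T+t) = g(t).
g'(t) = 291·48/(t + 48)². Setting 291·48/(t+48)² = 291t/[(t+48)(27+t)] gives 48(27+t) = t(t+48), so t² = 48×27 = 1296.
t* = √1296 = 36 min.

36.0 min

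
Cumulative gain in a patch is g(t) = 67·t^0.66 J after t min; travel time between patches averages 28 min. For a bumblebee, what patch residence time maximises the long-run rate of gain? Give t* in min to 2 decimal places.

54.35 min

Maximise g(t)/(T+t): set derivative to zero → g'(t)(T+t) = g(t).
g'(t) = 0.66·67·t^-0.34. Setting 0.66·67·t^-0.34 = 67·t^0.66/(28+t) gives 0.66(28+t) = t, so 0.34·t = 0.66×28.
t* = 0.66×28/0.34 = 54.35 min.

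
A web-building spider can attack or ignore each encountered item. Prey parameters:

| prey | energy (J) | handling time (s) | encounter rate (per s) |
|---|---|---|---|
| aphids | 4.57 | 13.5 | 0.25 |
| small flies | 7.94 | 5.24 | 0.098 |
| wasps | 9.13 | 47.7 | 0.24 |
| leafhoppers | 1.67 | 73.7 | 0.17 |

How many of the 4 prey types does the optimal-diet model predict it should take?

1

E/h in descending order: small flies 1.52, aphids 0.339, wasps 0.191, leafhoppers 0.0227 J/s. The optimal diet is the largest prefix of this list for which every included type satisfies E_i/h_i > R on the types above it.
Rate on top 1: 0.5141. aphids: 0.339 < 0.5141 → exclude; stop.
Optimal diet: small flies — 1 of 4 types.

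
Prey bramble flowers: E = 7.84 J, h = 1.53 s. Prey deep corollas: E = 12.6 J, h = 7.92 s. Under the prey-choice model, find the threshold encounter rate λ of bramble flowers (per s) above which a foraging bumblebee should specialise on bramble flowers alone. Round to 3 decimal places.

0.294 per s

The zero-one rule: include deep corollas iff E₂/h₂ > λE₁/(1+λh₁). Equality gives the switch point.
λE₁h₂ = E₂ + λE₂h₁ ⇒ λ = E₂/(E₁h₂ − E₂h₁) = 12.6/(62.09 − 19.28) = 0.2943 per s.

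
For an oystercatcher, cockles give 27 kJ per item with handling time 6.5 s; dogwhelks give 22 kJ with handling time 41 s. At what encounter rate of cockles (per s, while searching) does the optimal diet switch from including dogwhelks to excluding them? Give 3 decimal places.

0.023 per s

The zero-one rule: include dogwhelks iff E₂/h₂ > λE₁/(1+λh₁). Equality gives the switch point.
λE₁h₂ = E₂ + λE₂h₁ ⇒ λ = E₂/(E₁h₂ − E₂h₁) = 22/(1107 − 143) = 0.02282 per s.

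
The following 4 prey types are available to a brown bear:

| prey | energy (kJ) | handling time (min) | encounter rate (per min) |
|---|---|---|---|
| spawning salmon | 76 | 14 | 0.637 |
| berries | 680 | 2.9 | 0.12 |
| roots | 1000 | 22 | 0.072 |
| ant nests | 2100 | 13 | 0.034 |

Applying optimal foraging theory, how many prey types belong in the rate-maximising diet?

E/h in descending order: berries 234, ant nests 162, roots 45.5, spawning salmon 5.43 kJ/min. The optimal diet is the largest prefix of this list for which every included type satisfies E_i/h_i > R on the types above it.
Rate on top 1: 60.53. ant nests: 162 > 60.53 → include.
Rate on top 2: 85.47. roots: 45.5 < 85.47 → exclude; stop.
Optimal diet: berries, ant nests — 2 of 4 types.

2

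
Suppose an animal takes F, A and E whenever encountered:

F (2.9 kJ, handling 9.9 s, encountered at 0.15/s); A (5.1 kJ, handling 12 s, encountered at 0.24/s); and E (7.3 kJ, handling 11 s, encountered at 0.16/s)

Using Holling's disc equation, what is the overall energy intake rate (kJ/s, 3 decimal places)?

0.397 kJ/s

Energy encountered per unit search time: 0.15×2.9 + 0.24×5.1 + 0.16×7.3 = 2.827 kJ/s.
Handling time per unit search time: 0.15×9.9 + 0.24×12 + 0.16×11 = 6.125.
Rate = 2.827/(1 + 6.125) = 0.3968 kJ/s.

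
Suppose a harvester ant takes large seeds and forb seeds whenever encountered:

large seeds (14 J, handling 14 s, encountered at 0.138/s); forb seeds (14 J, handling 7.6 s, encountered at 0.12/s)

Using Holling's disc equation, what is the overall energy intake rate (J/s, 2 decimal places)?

0.94 J/s

Energy encountered per unit search time: 0.138×14 + 0.12×14 = 3.612 J/s.
Handling time per unit search time: 0.138×14 + 0.12×7.6 = 2.844.
Rate = 3.612/(1 + 2.844) = 0.9396 J/s.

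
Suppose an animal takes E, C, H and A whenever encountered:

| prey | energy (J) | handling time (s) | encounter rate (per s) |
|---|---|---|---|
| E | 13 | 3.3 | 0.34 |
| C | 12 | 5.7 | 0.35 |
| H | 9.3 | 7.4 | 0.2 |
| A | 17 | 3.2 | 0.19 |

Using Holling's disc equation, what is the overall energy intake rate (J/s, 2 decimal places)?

2.21 J/s

R = Σλ_iE_i / (1 + Σλ_ih_i)
Numerator: 0.34×13 + 0.35×12 + 0.2×9.3 + 0.19×17 = 13.71
Denominator: 1 + 0.34×3.3 + 0.35×5.7 + 0.2×7.4 + 0.19×3.2 = 6.205
R = 13.71/6.205 = 2.21 J/s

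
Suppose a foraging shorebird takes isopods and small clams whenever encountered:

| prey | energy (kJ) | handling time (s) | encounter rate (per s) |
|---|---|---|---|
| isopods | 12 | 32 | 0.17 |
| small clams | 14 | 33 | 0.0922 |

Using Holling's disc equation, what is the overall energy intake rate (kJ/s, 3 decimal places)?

Energy encountered per unit search time: 0.17×12 + 0.0922×14 = 3.331 kJ/s.
Handling time per unit search time: 0.17×32 + 0.0922×33 = 8.483.
Rate = 3.331/(1 + 8.483) = 0.3513 kJ/s.

0.351 kJ/s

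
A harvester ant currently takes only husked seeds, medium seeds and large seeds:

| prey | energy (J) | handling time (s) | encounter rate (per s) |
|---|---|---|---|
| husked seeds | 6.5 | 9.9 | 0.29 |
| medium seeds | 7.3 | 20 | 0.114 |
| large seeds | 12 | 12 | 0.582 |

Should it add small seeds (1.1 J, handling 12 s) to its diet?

No

On husked seeds, medium seeds and large seeds alone, R = ΣλE/(1+Σλh) = 9.701/13.13 = 0.7386 J/s.
Profitability of small seeds: 1.1/12 = 0.09167 J/s.
Since 0.09167 < R, time spent handling small seeds is better spent searching.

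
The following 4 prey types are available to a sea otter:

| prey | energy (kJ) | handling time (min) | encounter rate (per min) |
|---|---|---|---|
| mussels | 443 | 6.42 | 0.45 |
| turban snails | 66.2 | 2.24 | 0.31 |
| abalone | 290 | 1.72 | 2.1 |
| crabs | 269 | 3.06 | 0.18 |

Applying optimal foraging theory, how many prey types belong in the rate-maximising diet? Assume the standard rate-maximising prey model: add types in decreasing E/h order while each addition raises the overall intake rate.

1

Rank by E/h (kJ/min): abalone 169, crabs 87.9, mussels 69, turban snails 29.6. Include each in turn until the next type's E/h falls below the running intake rate.
Rate on top 1: 132. crabs: 87.9 < 132 → exclude; stop.
Optimal diet: abalone — 1 of 4 types.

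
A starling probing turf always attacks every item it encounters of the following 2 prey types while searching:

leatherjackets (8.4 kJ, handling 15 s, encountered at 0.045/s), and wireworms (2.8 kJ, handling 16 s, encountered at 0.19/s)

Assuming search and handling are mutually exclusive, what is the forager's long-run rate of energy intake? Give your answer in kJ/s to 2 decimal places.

Energy encountered per unit search time: 0.045×8.4 + 0.19×2.8 = 0.91 kJ/s.
Handling time per unit search time: 0.045×15 + 0.19×16 = 3.715.
Rate = 0.91/(1 + 3.715) = 0.193 kJ/s.

0.19 kJ/s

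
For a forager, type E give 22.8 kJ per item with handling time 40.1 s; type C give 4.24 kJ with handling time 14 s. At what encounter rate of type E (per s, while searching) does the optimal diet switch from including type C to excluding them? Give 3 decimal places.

The zero-one rule: include type C iff E₂/h₂ > λE₁/(1+λh₁). Equality gives the switch point.
λE₁h₂ = E₂ + λE₂h₁ ⇒ λ = E₂/(E₁h₂ − E₂h₁) = 4.24/(319.2 − 170) = 0.02842 per s.

0.028 per s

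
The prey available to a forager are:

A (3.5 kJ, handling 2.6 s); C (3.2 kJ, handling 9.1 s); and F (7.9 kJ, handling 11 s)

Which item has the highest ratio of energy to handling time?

A

Profitability E/h (kJ/s): A = 3.5/2.6 = 1.35, C = 3.2/9.1 = 0.352, F = 7.9/11 = 0.718.
Ranked: A > F > C.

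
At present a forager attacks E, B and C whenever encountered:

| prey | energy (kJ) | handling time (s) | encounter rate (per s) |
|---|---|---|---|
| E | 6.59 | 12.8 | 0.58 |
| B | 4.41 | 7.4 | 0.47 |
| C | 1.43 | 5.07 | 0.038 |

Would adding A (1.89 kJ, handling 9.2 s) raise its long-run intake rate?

Current rate: (0.58×6.59 + 0.47×4.41 + 0.038×1.43)/(1 + 0.58×12.8 + 0.47×7.4 + 0.038×5.07) = 0.4919 kJ/s.
Profitability of A: 1.89/9.2 = 0.2054 kJ/s.
0.2054 < 0.4919, so adding A would lower the average — exclude it.

No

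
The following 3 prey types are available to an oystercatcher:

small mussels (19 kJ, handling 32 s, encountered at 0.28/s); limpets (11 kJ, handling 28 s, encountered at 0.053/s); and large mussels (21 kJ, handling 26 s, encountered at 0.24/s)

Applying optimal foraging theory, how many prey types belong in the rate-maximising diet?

1

E/h in descending order: large mussels 0.808, small mussels 0.594, limpets 0.393 kJ/s. The optimal diet is the largest prefix of this list for which every included type satisfies E_i/h_i > R on the types above it.
Rate on top 1: 0.6961. small mussels: 0.594 < 0.6961 → exclude; stop.
Optimal diet: large mussels — 1 of 3 types.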